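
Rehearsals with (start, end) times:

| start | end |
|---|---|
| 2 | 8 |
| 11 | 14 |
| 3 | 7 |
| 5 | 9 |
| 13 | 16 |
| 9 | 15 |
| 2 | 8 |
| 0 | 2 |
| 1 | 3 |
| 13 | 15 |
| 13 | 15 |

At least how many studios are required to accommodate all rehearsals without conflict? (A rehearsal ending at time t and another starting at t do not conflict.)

The answer is the maximum number of intervals overlapping at any instant.
starts: [0, 1, 2, 2, 3, 5, 9, 11, 13, 13, 13]
ends:   [2, 3, 7, 8, 8, 9, 14, 15, 15, 15, 16]
s0→1 s1→2 e2→1 s2→2 s2→3 e3→2 s3→3 s5→4 e7→3 e8→2 e8→1 e9→0 s9→1 s11→2 s13→3 s13→4 s13→5  — peak 5.

5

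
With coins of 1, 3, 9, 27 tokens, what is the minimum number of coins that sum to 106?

8

Greedy: take as many of the largest coin as possible, then repeat with the remainder.
106 − 3×27→25 − 2×9→7 − 2×3→1 − 1×1→0
Total coins = 3 + 2 + 2 + 1 = 8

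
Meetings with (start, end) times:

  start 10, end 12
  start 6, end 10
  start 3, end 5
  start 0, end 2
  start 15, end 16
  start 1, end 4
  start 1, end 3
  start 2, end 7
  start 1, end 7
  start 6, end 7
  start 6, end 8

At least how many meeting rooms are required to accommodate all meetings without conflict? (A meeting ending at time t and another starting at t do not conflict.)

Events (time:±→running): 0:+→1 1:+→2 1:+→3 1:+→4 2:-→3 2:+→4 3:-→3 3:+→4 4:-→3 5:-→2 6:+→3 6:+→4 6:+→5 … peak 5.

5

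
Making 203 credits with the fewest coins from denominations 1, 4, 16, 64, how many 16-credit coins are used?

0

Greedy: take as many of the largest coin as possible, then repeat with the remainder.
203 = 3×64 + 2×4 + 3×1
Count of 16: 0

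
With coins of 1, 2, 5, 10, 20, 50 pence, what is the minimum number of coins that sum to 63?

4

63 = 1×50 + 1×10 + 1×2 + 1×1
Total coins = 1 + 1 + 1 + 1 = 4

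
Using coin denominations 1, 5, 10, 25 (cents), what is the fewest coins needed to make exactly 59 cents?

59 = 2×25 + 1×5 + 4×1
Total coins = 2 + 1 + 4 = 7

7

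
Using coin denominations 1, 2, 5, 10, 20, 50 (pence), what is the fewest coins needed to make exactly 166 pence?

6

166 = 3×50 + 1×10 + 1×5 + 1×1
Total coins = 3 + 1 + 1 + 1 = 6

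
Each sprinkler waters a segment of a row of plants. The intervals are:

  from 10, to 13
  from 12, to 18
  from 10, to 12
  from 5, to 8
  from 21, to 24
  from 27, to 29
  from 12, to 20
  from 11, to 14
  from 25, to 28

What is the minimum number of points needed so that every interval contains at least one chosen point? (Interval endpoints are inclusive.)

Sort by right endpoint; whenever an interval is uncovered, place a point at its right end.
Sorted: [5,8] [10,12] [10,13] [11,14] [12,18] [12,20] [21,24] [25,28] [27,29]
{[5,8]} hit by 8; {[10,12],[10,13],[11,14],[12,18],[12,20]} hit by 12; {[21,24]} hit by 24; {[25,28],[27,29]} hit by 28.
Points: 8, 12, 24, 28 (4 total).

4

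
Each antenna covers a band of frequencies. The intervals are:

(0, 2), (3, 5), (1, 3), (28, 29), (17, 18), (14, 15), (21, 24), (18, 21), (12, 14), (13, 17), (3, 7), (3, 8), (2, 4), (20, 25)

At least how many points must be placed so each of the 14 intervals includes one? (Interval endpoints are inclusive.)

6

Process intervals by earliest right end; each time one isn't hit yet, stab at its right endpoint.
By right end: [0,2]  [1,3]  [2,4]  [3,5]  [3,7]  [3,8]  [12,14]  [14,15]  [13,17]  [17,18]  [18,21]  [21,24]  [20,25]  [28,29]
[0,2] uncovered → point at 2; [3,5] uncovered → point at 5; [12,14] uncovered → point at 14; [17,18] uncovered → point at 18; [21,24] uncovered → point at 24; [28,29] uncovered → point at 29.
Points: 2, 5, 14, 18, 24, 29 (6 total).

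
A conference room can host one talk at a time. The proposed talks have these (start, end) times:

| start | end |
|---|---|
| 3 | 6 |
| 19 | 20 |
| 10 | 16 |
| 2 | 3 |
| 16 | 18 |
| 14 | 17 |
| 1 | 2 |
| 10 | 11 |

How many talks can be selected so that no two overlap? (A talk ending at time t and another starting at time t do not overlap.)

6

Order by finish time; keep every interval that doesn't clash with the previous kept one.
Sorted by end: (1,2)  (2,3)  (3,6)  (10,11)  (10,16)  (14,17)  (16,18)  (19,20)
take (1,2); take (2,3); take (3,6); take (10,11); take (14,17); take (19,20).
Selected 6 talks.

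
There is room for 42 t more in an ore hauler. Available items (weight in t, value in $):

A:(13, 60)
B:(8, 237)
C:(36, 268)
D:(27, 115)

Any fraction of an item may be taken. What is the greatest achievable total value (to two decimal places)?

Order: B (237/8=29.62) > C (268/36=7.44) > A (60/13=4.62) > D (115/27=4.26)
Fill: take B (8 @ 237) → take 34/36 of C → 253.11; 42/42 used.
Total value = 490.11

490.11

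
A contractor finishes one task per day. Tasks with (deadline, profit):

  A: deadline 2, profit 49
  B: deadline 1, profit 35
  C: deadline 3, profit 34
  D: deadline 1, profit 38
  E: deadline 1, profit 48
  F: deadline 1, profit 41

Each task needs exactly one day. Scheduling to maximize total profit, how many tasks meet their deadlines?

Sort by profit descending; place each in the latest free slot ≤ its deadline.
By profit: A(d2,49), E(d1,48), F(d1,41), D(d1,38), B(d1,35), C(d3,34)
A→slot 2; E→slot 1; F skipped; D skipped; B skipped; C→slot 3.
3 of 6 scheduled.

3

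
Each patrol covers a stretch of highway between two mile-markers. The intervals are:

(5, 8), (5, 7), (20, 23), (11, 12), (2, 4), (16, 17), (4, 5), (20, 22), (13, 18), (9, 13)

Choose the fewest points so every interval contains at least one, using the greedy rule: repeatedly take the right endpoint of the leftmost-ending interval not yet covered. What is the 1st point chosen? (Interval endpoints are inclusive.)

Sort by right endpoint; whenever an interval is uncovered, place a point at its right end.
By right end: [2,4]  [4,5]  [5,7]  [5,8]  [11,12]  [9,13]  [16,17]  [13,18]  [20,22]  [20,23]
[2,4] uncovered → point at 4; [5,7] uncovered → point at 7; [11,12] uncovered → point at 12; [16,17] uncovered → point at 17; [20,22] uncovered → point at 22.
Points: 4, 7, 12, 17, 22 (5 total).

4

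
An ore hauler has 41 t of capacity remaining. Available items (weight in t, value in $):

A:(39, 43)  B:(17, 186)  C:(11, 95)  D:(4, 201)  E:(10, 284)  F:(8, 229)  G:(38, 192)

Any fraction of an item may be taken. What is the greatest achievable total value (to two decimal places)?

Sort by value per unit weight and fill in that order.
Order: D (201/4=50.25) > F (229/8=28.62) > E (284/10=28.40) > B (186/17=10.94) > C (95/11=8.64) > G (192/38=5.05) > A (43/39=1.10)
Fill: take D (4 @ 201) → take F (8 @ 229) → take E (10 @ 284) → take B (17 @ 186) → take 2/11 of C → 17.27; 41/41 used.
Total value = 917.27

917.27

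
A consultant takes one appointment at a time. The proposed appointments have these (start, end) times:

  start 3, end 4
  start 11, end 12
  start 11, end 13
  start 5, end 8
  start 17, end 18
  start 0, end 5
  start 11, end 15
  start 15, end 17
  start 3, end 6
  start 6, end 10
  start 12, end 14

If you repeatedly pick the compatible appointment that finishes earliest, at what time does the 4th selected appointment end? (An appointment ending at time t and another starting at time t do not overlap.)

Greedy by earliest finish: after sorting by end time, pick each interval compatible with the last pick.
By end time: (3,4), (0,5), (3,6), (5,8), (6,10), (11,12), (11,13), (12,14), (11,15), (15,17), (17,18).
Pick (3,4); next start ≥ 4 → (5,8); next start ≥ 8 → (11,12); next start ≥ 12 → (12,14); next start ≥ 14 → (15,17); next start ≥ 17 → (17,18).
Selected: (3,4) (5,8) (11,12) (12,14) (15,17) (17,18)

14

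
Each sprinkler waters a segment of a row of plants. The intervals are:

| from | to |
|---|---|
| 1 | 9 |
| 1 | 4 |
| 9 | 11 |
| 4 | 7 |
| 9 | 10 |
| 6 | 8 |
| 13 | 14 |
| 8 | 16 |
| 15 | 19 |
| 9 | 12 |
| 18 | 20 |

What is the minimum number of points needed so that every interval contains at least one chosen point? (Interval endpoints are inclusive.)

Process intervals by earliest right end; each time one isn't hit yet, stab at its right endpoint.
By right end: [1,4]  [4,7]  [6,8]  [1,9]  [9,10]  [9,11]  [9,12]  [13,14]  [8,16]  [15,19]  [18,20]
[1,4] uncovered → point at 4; [6,8] uncovered → point at 8; [9,10] uncovered → point at 10; [13,14] uncovered → point at 14; [15,19] uncovered → point at 19.
Points: 4, 8, 10, 14, 19 (5 total).

5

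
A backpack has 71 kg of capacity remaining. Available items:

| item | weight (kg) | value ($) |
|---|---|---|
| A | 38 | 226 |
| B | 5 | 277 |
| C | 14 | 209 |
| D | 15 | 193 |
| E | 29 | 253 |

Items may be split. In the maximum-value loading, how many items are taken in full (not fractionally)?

4

Greedy by value/weight ratio, highest first.
Order: B (277/5=55.40) > C (209/14=14.93) > D (193/15=12.87) > E (253/29=8.72) > A (226/38=5.95)
Fill: take B (5 @ 277) → take C (14 @ 209) → take D (15 @ 193) → take E (29 @ 253) → take 8/38 of A → 47.58; 71/71 used.
4 item(s) taken whole; one partial (take 8/38 of A).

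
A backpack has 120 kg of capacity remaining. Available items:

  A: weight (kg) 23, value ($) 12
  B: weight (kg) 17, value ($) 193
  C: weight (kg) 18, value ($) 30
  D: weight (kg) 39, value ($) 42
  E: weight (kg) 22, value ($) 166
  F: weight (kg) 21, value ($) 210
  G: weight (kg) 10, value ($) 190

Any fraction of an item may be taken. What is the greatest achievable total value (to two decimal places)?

823.46

Greedy by value/weight ratio, highest first.
Ratios (sorted): G 19.00, B 11.35, F 10.00, E 7.55, C 1.67, D 1.08, A 0.52
take G (10 @ 190); take B (17 @ 193); take F (21 @ 210); take E (22 @ 166); take C (18 @ 30); take 32/39 of D → 34.46. Capacity used 120/120.
Total value = 823.46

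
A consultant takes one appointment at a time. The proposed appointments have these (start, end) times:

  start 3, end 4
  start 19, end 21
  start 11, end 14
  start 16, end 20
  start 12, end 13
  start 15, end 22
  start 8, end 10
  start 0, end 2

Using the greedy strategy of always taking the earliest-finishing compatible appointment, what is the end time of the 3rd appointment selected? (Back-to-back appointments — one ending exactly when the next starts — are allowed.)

10

Greedy by earliest finish: after sorting by end time, pick each interval compatible with the last pick.
By end time: (0,2), (3,4), (8,10), (12,13), (11,14), (16,20), (19,21), (15,22).
Pick (0,2); next start ≥ 2 → (3,4); next start ≥ 4 → (8,10); next start ≥ 10 → (12,13); next start ≥ 13 → (16,20).
Selected: (0,2) (3,4) (8,10) (12,13) (16,20)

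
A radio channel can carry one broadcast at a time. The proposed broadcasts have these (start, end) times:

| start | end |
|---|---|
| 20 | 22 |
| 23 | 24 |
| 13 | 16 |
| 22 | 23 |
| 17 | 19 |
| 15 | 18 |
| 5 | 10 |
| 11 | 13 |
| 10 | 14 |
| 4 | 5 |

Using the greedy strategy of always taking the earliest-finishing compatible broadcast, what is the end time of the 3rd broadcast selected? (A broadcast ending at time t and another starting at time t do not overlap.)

13

Sorted by end: (4,5)  (5,10)  (11,13)  (10,14)  (13,16)  (15,18)  (17,19)  (20,22)  (22,23)  (23,24)
take (4,5); take (5,10); take (11,13); take (13,16); take (17,19); take (20,22); take (22,23); take (23,24).
Selected: (4,5) (5,10) (11,13) (13,16) (17,19) (20,22) (22,23) (23,24)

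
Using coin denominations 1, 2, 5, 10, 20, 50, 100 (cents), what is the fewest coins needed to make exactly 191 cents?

5

Greedy: take as many of the largest coin as possible, then repeat with the remainder.
191 − 1×100→91 − 1×50→41 − 2×20→1 − 1×1→0
Total coins = 1 + 1 + 2 + 1 = 5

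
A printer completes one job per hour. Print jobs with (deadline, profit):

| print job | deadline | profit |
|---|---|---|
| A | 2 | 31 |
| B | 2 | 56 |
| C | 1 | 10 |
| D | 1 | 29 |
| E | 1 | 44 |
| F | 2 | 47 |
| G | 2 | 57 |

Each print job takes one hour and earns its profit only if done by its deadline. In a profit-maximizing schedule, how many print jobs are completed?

2

Profit order: G=57 B=56 F=47 E=44 A=31 D=29 C=10
Assign: G→slot 2, B→slot 1, F skipped, E skipped, A skipped, D skipped, C skipped.
Slots: [1:B] [2:G]
2 of 7 scheduled.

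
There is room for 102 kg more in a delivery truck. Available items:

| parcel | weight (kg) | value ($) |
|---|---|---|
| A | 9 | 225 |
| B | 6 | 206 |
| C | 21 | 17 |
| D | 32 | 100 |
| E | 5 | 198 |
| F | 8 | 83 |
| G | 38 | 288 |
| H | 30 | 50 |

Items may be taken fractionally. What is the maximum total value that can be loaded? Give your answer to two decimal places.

1106.67

Ratios (sorted): E 39.60, B 34.33, A 25.00, F 10.38, G 7.58, D 3.12, H 1.67, C 0.81
take E (5 @ 198); take B (6 @ 206); take A (9 @ 225); take F (8 @ 83); take G (38 @ 288); take D (32 @ 100); take 4/30 of H → 6.67. Capacity used 102/102.
Total value = 1106.67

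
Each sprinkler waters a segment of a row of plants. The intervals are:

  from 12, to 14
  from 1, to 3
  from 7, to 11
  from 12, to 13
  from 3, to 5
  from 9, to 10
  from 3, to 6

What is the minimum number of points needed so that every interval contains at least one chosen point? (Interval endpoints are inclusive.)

By right end: [1,3]  [3,5]  [3,6]  [9,10]  [7,11]  [12,13]  [12,14]
[1,3] uncovered → point at 3; [9,10] uncovered → point at 10; [12,13] uncovered → point at 13.
Points: 3, 10, 13 (3 total).

3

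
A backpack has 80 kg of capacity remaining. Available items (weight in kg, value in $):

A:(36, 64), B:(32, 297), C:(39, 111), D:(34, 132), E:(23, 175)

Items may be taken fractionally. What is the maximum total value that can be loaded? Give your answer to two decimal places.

569.06

Sort by value per unit weight and fill in that order.
Ratios (sorted): B 9.28, E 7.61, D 3.88, C 2.85, A 1.78
take B (32 @ 297); take E (23 @ 175); take 25/34 of D → 97.06. Capacity used 80/80.
Total value = 569.06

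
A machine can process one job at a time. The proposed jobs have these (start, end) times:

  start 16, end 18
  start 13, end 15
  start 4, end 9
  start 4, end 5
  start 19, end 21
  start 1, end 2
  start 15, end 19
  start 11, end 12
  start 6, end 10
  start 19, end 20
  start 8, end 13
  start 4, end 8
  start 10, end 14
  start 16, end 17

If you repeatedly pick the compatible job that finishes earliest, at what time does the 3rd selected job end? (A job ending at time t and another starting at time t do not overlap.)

10

Greedy by earliest finish: after sorting by end time, pick each interval compatible with the last pick.
By end time: (1,2), (4,5), (4,8), (4,9), (6,10), (11,12), (8,13), (10,14), (13,15), (16,17), (16,18), (15,19), (19,20), (19,21).
Pick (1,2); next start ≥ 2 → (4,5); next start ≥ 5 → (6,10); next start ≥ 10 → (11,12); next start ≥ 12 → (13,15); next start ≥ 15 → (16,17); next start ≥ 17 → (19,20).
Selected: (1,2) (4,5) (6,10) (11,12) (13,15) (16,17) (19,20)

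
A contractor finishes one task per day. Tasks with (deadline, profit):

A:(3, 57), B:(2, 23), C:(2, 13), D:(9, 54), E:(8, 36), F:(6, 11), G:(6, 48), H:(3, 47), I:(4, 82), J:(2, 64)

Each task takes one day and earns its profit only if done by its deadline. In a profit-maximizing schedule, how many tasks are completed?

Profit order: I=82 J=64 A=57 D=54 G=48 H=47 E=36 B=23 C=13 F=11
Assign: I→slot 4, J→slot 2, A→slot 3, D→slot 9, G→slot 6, H→slot 1, E→slot 8, B skipped, C skipped, F→slot 5.
Slots: [1:H] [2:J] [3:A] [4:I] [5:F] [6:G] [8:E] [9:D]
8 of 10 scheduled.

8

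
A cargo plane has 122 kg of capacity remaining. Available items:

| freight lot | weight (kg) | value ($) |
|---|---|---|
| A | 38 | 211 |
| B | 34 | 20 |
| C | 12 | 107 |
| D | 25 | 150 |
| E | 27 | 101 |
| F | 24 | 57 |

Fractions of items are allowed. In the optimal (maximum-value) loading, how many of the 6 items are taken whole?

Sort by value per unit weight and fill in that order.
Order: C (107/12=8.92) > D (150/25=6.00) > A (211/38=5.55) > E (101/27=3.74) > F (57/24=2.38) > B (20/34=0.59)
Fill: take C (12 @ 107) → take D (25 @ 150) → take A (38 @ 211) → take E (27 @ 101) → take 20/24 of F → 47.50; 122/122 used.
4 item(s) taken whole; one partial (take 20/24 of F).

4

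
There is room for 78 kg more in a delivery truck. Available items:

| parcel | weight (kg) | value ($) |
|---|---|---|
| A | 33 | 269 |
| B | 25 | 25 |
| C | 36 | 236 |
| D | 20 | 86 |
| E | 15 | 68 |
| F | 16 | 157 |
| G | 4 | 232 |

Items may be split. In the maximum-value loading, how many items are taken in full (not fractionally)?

3

Order: G (232/4=58.00) > F (157/16=9.81) > A (269/33=8.15) > C (236/36=6.56) > E (68/15=4.53) > D (86/20=4.30) > B (25/25=1.00)
Fill: take G (4 @ 232) → take F (16 @ 157) → take A (33 @ 269) → take 25/36 of C → 163.89; 78/78 used.
3 item(s) taken whole; one partial (take 25/36 of C).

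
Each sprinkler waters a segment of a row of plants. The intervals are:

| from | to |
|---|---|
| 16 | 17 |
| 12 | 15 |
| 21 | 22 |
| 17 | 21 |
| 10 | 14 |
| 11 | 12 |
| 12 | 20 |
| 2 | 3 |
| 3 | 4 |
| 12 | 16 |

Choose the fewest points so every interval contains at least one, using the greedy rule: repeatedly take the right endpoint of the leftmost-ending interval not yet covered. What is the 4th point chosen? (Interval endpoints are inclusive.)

22

Sort by right endpoint; whenever an interval is uncovered, place a point at its right end.
Sorted: [2,3] [3,4] [11,12] [10,14] [12,15] [12,16] [16,17] [12,20] [17,21] [21,22]
{[2,3],[3,4]} hit by 3; {[11,12],[10,14],[12,15],[12,16]} hit by 12; {[16,17],[12,20],[17,21]} hit by 17; {[21,22]} hit by 22.
Points: 3, 12, 17, 22 (4 total).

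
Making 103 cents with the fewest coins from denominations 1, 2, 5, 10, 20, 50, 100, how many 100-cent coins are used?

1

Greedy: take as many of the largest coin as possible, then repeat with the remainder.
103 = 1×100 + 1×2 + 1×1
Count of 100: 1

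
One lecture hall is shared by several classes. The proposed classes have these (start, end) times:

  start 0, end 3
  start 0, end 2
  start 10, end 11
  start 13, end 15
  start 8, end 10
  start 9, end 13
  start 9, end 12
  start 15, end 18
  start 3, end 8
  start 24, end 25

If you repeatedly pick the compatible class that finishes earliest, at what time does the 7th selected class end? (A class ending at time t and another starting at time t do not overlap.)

By end time: (0,2), (0,3), (3,8), (8,10), (10,11), (9,12), (9,13), (13,15), (15,18), (24,25).
Pick (0,2); next start ≥ 2 → (3,8); next start ≥ 8 → (8,10); next start ≥ 10 → (10,11); next start ≥ 11 → (13,15); next start ≥ 15 → (15,18); next start ≥ 18 → (24,25).
Selected: (0,2) (3,8) (8,10) (10,11) (13,15) (15,18) (24,25)

25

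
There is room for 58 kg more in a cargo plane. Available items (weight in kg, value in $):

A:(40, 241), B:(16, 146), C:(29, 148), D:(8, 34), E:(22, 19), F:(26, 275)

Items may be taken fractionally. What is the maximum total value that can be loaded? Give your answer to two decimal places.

517.40

Sort by value per unit weight and fill in that order.
Order: F (275/26=10.58) > B (146/16=9.12) > A (241/40=6.03) > C (148/29=5.10) > D (34/8=4.25) > E (19/22=0.86)
Fill: take F (26 @ 275) → take B (16 @ 146) → take 16/40 of A → 96.40; 58/58 used.
Total value = 517.40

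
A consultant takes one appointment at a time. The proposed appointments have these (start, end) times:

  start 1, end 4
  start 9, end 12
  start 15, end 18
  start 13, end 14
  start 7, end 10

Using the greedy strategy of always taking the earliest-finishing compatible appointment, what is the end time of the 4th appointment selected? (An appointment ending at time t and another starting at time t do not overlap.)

18

Sort by end time and greedily take each interval whose start is ≥ the last chosen end.
Sorted by end: (1,4)  (7,10)  (9,12)  (13,14)  (15,18)
take (1,4); take (7,10); take (13,14); take (15,18).
Selected: (1,4) (7,10) (13,14) (15,18)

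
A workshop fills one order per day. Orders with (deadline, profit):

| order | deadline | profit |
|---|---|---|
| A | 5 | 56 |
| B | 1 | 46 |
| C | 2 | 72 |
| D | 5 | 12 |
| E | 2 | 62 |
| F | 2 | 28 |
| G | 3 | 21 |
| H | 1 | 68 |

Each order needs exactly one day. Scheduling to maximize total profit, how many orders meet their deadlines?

By profit: C(d2,72), H(d1,68), E(d2,62), A(d5,56), B(d1,46), F(d2,28), G(d3,21), D(d5,12)
C→slot 2; H→slot 1; E skipped; A→slot 5; B skipped; F skipped; G→slot 3; D→slot 4.
5 of 8 scheduled.

5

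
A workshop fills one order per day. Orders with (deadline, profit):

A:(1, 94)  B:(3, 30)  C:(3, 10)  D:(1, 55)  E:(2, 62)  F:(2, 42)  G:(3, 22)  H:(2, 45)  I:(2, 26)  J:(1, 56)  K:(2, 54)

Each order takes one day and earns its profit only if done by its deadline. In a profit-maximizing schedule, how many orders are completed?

3

Take jobs in profit order; each goes to the latest open slot no later than its deadline.
By profit: A(d1,94), E(d2,62), J(d1,56), D(d1,55), K(d2,54), H(d2,45), F(d2,42), B(d3,30), I(d2,26), G(d3,22), C(d3,10)
A→slot 1; E→slot 2; J skipped; D skipped; K skipped; H skipped; F skipped; B→slot 3; I skipped; G skipped; C skipped.
3 of 11 scheduled.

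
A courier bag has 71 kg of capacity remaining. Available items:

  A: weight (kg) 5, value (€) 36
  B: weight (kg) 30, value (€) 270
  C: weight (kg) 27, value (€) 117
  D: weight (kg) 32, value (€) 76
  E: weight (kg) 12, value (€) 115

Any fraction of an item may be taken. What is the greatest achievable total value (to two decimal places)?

Sort by value per unit weight and fill in that order.
Order: E (115/12=9.58) > B (270/30=9.00) > A (36/5=7.20) > C (117/27=4.33) > D (76/32=2.38)
Fill: take E (12 @ 115) → take B (30 @ 270) → take A (5 @ 36) → take 24/27 of C → 104.00; 71/71 used.
Total value = 525.00

525.00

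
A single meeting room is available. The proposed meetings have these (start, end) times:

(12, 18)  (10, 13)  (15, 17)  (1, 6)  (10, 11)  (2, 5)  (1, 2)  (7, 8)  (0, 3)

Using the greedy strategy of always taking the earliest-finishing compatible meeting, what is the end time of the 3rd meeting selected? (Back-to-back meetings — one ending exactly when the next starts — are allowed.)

8

By end time: (1,2), (0,3), (2,5), (1,6), (7,8), (10,11), (10,13), (15,17), (12,18).
Pick (1,2); next start ≥ 2 → (2,5); next start ≥ 5 → (7,8); next start ≥ 8 → (10,11); next start ≥ 11 → (15,17).
Selected: (1,2) (2,5) (7,8) (10,11) (15,17)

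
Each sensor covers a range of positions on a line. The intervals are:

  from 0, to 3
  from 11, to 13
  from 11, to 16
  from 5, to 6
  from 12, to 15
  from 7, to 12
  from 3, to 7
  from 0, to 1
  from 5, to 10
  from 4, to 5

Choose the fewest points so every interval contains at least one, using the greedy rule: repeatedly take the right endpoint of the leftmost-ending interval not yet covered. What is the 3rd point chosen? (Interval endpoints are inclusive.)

12

Sort by right endpoint; whenever an interval is uncovered, place a point at its right end.
By right end: [0,1]  [0,3]  [4,5]  [5,6]  [3,7]  [5,10]  [7,12]  [11,13]  [12,15]  [11,16]
[0,1] uncovered → point at 1; [4,5] uncovered → point at 5; [7,12] uncovered → point at 12.
Points: 1, 5, 12 (3 total).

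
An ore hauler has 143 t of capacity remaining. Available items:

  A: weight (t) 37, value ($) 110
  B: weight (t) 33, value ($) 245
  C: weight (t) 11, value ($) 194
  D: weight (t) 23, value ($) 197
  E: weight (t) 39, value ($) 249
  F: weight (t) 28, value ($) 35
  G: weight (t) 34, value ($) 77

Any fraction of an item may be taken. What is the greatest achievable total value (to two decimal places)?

Greedy by value/weight ratio, highest first.
Ratios (sorted): C 17.64, D 8.57, B 7.42, E 6.38, A 2.97, G 2.26, F 1.25
take C (11 @ 194); take D (23 @ 197); take B (33 @ 245); take E (39 @ 249); take A (37 @ 110). Capacity used 143/143.
Total value = 995.00

995.00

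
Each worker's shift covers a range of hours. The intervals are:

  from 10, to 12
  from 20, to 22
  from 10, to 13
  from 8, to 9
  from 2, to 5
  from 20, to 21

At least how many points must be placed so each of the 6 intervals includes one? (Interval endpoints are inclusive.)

4

By right end: [2,5]  [8,9]  [10,12]  [10,13]  [20,21]  [20,22]
[2,5] uncovered → point at 5; [8,9] uncovered → point at 9; [10,12] uncovered → point at 12; [20,21] uncovered → point at 21.
Points: 5, 9, 12, 21 (4 total).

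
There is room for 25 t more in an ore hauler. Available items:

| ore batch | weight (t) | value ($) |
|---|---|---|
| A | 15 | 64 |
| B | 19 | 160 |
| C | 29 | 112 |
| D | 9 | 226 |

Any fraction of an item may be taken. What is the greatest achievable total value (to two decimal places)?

360.74

Ratios (sorted): D 25.11, B 8.42, A 4.27, C 3.86
take D (9 @ 226); take 16/19 of B → 134.74. Capacity used 25/25.
Total value = 360.74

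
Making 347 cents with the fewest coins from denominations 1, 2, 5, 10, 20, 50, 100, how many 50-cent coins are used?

347 − 3×100→47 − 2×20→7 − 1×5→2 − 1×2→0
Count of 50: 0

0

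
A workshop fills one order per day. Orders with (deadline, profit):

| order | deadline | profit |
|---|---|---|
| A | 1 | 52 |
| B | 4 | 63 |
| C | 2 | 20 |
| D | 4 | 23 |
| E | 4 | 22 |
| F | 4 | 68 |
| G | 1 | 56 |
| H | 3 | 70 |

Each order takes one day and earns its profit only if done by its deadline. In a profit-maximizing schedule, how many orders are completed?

4

Take jobs in profit order; each goes to the latest open slot no later than its deadline.
By profit: H(d3,70), F(d4,68), B(d4,63), G(d1,56), A(d1,52), D(d4,23), E(d4,22), C(d2,20)
H→slot 3; F→slot 4; B→slot 2; G→slot 1; A skipped; D skipped; E skipped; C skipped.
4 of 8 scheduled.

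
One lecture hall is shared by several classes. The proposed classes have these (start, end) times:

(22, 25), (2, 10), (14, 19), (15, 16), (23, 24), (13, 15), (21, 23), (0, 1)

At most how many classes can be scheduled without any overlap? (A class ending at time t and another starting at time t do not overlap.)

Order by finish time; keep every interval that doesn't clash with the previous kept one.
Sorted by end: (0,1)  (2,10)  (13,15)  (15,16)  (14,19)  (21,23)  (23,24)  (22,25)
take (0,1); take (2,10); take (13,15); take (15,16); take (21,23); take (23,24); skip (22,25).
Selected 6 classes.

6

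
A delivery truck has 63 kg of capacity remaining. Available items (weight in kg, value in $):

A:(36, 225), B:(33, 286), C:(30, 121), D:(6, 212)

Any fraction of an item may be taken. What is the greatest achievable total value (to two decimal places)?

Greedy by value/weight ratio, highest first.
Ratios (sorted): D 35.33, B 8.67, A 6.25, C 4.03
take D (6 @ 212); take B (33 @ 286); take 24/36 of A → 150.00. Capacity used 63/63.
Total value = 648.00

648.00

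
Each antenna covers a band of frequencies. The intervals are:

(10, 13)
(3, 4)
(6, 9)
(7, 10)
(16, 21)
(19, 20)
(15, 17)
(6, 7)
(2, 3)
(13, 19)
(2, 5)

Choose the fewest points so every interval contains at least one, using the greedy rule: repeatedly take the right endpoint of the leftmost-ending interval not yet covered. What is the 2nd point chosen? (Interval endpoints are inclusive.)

7

Process intervals by earliest right end; each time one isn't hit yet, stab at its right endpoint.
Sorted: [2,3] [3,4] [2,5] [6,7] [6,9] [7,10] [10,13] [15,17] [13,19] [19,20] [16,21]
{[2,3],[3,4],[2,5]} hit by 3; {[6,7],[6,9],[7,10]} hit by 7; {[10,13]} hit by 13; {[15,17],[13,19]} hit by 17; {[19,20],[16,21]} hit by 20.
Points: 3, 7, 13, 17, 20 (5 total).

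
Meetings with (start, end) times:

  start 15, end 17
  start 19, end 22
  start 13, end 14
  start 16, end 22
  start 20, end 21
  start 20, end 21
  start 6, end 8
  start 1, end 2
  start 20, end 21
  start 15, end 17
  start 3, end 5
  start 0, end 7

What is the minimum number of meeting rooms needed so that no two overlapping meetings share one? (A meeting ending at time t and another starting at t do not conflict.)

The answer is the maximum number of intervals overlapping at any instant.
Events (time:±→running): 0:+→1 1:+→2 2:-→1 3:+→2 5:-→1 6:+→2 7:-→1 8:-→0 13:+→1 14:-→0 15:+→1 15:+→2 16:+→3 17:-→2 17:-→1 19:+→2 20:+→3 20:+→4 20:+→5 … peak 5.

5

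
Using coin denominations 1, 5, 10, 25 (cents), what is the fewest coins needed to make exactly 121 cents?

Use the largest denomination that fits, subtract, and repeat.
121 − 4×25→21 − 2×10→1 − 1×1→0
Total coins = 4 + 2 + 1 = 7

7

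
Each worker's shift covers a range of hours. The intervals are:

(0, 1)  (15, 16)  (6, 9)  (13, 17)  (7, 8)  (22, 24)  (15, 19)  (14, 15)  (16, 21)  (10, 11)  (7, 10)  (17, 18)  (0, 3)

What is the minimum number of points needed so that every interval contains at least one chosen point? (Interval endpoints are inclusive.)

By right end: [0,1]  [0,3]  [7,8]  [6,9]  [7,10]  [10,11]  [14,15]  [15,16]  [13,17]  [17,18]  [15,19]  [16,21]  [22,24]
[0,1] uncovered → point at 1; [7,8] uncovered → point at 8; [10,11] uncovered → point at 11; [14,15] uncovered → point at 15; [17,18] uncovered → point at 18; [22,24] uncovered → point at 24.
Points: 1, 8, 11, 15, 18, 24 (6 total).

6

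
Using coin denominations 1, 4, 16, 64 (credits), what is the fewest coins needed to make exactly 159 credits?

159 = 2×64 + 1×16 + 3×4 + 3×1
Total coins = 2 + 1 + 3 + 3 = 9

9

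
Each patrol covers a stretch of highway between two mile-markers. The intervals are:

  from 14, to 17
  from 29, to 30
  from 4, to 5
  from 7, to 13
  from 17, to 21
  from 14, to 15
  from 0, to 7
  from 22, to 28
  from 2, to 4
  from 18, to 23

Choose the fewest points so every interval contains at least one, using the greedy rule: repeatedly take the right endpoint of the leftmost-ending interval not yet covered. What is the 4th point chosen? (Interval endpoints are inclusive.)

21

Process intervals by earliest right end; each time one isn't hit yet, stab at its right endpoint.
By right end: [2,4]  [4,5]  [0,7]  [7,13]  [14,15]  [14,17]  [17,21]  [18,23]  [22,28]  [29,30]
[2,4] uncovered → point at 4; [7,13] uncovered → point at 13; [14,15] uncovered → point at 15; [17,21] uncovered → point at 21; [22,28] uncovered → point at 28; [29,30] uncovered → point at 30.
Points: 4, 13, 15, 21, 28, 30 (6 total).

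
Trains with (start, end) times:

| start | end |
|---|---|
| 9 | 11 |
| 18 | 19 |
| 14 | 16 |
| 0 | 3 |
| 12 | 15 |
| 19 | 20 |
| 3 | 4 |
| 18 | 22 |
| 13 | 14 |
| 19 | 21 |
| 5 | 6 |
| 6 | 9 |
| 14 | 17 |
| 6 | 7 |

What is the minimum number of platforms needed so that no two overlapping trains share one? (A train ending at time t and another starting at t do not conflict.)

The answer is the maximum number of intervals overlapping at any instant.
starts: [0, 3, 5, 6, 6, 9, 12, 13, 14, 14, 18, 18, 19, 19]
ends:   [3, 4, 6, 7, 9, 11, 14, 15, 16, 17, 19, 20, 21, 22]
s0→1 e3→0 s3→1 e4→0 s5→1 e6→0 s6→1 s6→2 e7→1 e9→0 s9→1 e11→0 s12→1 s13→2 e14→1 s14→2 s14→3  — peak 3.

3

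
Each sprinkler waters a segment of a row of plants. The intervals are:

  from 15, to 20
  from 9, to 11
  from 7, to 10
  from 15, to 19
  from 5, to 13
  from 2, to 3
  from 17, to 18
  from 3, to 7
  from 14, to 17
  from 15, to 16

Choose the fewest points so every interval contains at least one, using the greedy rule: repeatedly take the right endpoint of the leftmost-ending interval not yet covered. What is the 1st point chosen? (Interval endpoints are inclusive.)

3

Sort by right endpoint; whenever an interval is uncovered, place a point at its right end.
Sorted: [2,3] [3,7] [7,10] [9,11] [5,13] [15,16] [14,17] [17,18] [15,19] [15,20]
{[2,3],[3,7]} hit by 3; {[7,10],[9,11],[5,13]} hit by 10; {[15,16],[14,17]} hit by 16; {[17,18],[15,19],[15,20]} hit by 18.
Points: 3, 10, 16, 18 (4 total).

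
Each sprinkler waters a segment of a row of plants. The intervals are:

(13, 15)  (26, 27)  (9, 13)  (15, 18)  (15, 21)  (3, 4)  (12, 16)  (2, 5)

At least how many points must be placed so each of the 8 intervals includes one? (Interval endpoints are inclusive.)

Sorted: [3,4] [2,5] [9,13] [13,15] [12,16] [15,18] [15,21] [26,27]
{[3,4],[2,5]} hit by 4; {[9,13],[13,15],[12,16]} hit by 13; {[15,18],[15,21]} hit by 18; {[26,27]} hit by 27.
Points: 4, 13, 18, 27 (4 total).

4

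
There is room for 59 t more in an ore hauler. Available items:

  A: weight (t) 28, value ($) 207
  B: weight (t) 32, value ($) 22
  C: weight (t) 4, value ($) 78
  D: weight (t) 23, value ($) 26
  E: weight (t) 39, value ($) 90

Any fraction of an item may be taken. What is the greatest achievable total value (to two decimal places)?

347.31

Sort by value per unit weight and fill in that order.
Order: C (78/4=19.50) > A (207/28=7.39) > E (90/39=2.31) > D (26/23=1.13) > B (22/32=0.69)
Fill: take C (4 @ 78) → take A (28 @ 207) → take 27/39 of E → 62.31; 59/59 used.
Total value = 347.31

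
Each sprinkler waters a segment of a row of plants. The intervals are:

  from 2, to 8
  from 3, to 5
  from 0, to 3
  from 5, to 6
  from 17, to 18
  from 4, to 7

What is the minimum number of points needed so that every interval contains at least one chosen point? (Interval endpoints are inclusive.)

3

By right end: [0,3]  [3,5]  [5,6]  [4,7]  [2,8]  [17,18]
[0,3] uncovered → point at 3; [5,6] uncovered → point at 6; [17,18] uncovered → point at 18.
Points: 3, 6, 18 (3 total).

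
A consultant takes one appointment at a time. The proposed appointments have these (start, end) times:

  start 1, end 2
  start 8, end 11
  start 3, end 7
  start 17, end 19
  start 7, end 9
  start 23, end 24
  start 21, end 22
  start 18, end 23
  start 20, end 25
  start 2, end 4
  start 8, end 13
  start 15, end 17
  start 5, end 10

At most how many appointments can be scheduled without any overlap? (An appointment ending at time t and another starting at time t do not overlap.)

7

Greedy by earliest finish: after sorting by end time, pick each interval compatible with the last pick.
By end time: (1,2), (2,4), (3,7), (7,9), (5,10), (8,11), (8,13), (15,17), (17,19), (21,22), (18,23), (23,24), (20,25).
Pick (1,2); next start ≥ 2 → (2,4); next start ≥ 4 → (7,9); next start ≥ 9 → (15,17); next start ≥ 17 → (17,19); next start ≥ 19 → (21,22); next start ≥ 22 → (23,24).
Selected 7 appointments.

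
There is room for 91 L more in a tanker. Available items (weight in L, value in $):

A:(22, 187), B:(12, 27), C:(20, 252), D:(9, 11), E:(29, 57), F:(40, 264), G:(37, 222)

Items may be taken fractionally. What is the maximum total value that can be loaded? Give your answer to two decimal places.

Sort by value per unit weight and fill in that order.
Ratios (sorted): C 12.60, A 8.50, F 6.60, G 6.00, B 2.25, E 1.97, D 1.22
take C (20 @ 252); take A (22 @ 187); take F (40 @ 264); take 9/37 of G → 54.00. Capacity used 91/91.
Total value = 757.00

757.00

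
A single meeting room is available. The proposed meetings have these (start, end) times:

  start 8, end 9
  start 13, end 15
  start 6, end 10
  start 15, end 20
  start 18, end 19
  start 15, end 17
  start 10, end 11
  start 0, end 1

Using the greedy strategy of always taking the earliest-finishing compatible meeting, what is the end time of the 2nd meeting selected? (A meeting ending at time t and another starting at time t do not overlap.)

Order by finish time; keep every interval that doesn't clash with the previous kept one.
Sorted by end: (0,1)  (8,9)  (6,10)  (10,11)  (13,15)  (15,17)  (18,19)  (15,20)
take (0,1); take (8,9); take (10,11); take (13,15); take (15,17); take (18,19).
Selected: (0,1) (8,9) (10,11) (13,15) (15,17) (18,19)

9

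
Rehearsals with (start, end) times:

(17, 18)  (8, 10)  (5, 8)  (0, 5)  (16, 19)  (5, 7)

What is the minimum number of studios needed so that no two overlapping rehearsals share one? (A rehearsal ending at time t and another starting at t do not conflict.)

Count concurrent intervals with a sweep; the peak is the room count.
Events (time:±→running): 0:+→1 5:-→0 5:+→1 5:+→2 … peak 2.

2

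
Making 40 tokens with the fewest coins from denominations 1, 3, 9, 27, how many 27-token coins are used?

1

Use the largest denomination that fits, subtract, and repeat.
40 − 1×27→13 − 1×9→4 − 1×3→1 − 1×1→0
Count of 27: 1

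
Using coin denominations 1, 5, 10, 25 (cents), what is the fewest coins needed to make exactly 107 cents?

Greedy: take as many of the largest coin as possible, then repeat with the remainder.
107 = 4×25 + 1×5 + 2×1
Total coins = 4 + 1 + 2 = 7

7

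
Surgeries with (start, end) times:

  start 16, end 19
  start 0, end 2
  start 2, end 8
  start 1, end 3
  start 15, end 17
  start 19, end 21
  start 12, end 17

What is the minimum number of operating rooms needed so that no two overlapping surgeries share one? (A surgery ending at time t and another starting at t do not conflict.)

3

Count concurrent intervals with a sweep; the peak is the room count.
starts: [0, 1, 2, 12, 15, 16, 19]
ends:   [2, 3, 8, 17, 17, 19, 21]
s0→1 s1→2 e2→1 s2→2 e3→1 e8→0 s12→1 s15→2 s16→3  — peak 3.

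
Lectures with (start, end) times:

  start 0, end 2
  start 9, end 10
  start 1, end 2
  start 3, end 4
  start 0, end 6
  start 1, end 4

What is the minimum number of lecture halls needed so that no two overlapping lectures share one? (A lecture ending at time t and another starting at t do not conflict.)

Count concurrent intervals with a sweep; the peak is the room count.
starts: [0, 0, 1, 1, 3, 9]
ends:   [2, 2, 4, 4, 6, 10]
s0→1 s0→2 s1→3 s1→4  — peak 4.

4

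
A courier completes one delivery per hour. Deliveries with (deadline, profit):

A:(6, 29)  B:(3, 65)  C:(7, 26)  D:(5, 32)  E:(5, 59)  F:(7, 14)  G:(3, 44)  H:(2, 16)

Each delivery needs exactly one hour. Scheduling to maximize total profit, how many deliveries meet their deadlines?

7

Take jobs in profit order; each goes to the latest open slot no later than its deadline.
By profit: B(d3,65), E(d5,59), G(d3,44), D(d5,32), A(d6,29), C(d7,26), H(d2,16), F(d7,14)
B→slot 3; E→slot 5; G→slot 2; D→slot 4; A→slot 6; C→slot 7; H→slot 1; F skipped.
7 of 8 scheduled.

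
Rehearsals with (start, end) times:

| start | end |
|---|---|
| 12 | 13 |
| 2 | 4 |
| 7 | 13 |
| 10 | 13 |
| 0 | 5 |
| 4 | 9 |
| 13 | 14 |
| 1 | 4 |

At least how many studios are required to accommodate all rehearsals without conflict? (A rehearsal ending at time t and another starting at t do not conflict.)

3

starts: [0, 1, 2, 4, 7, 10, 12, 13]
ends:   [4, 4, 5, 9, 13, 13, 13, 14]
s0→1 s1→2 s2→3  — peak 3.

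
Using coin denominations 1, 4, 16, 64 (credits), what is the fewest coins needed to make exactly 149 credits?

Use the largest denomination that fits, subtract, and repeat.
149 = 2×64 + 1×16 + 1×4 + 1×1
Total coins = 2 + 1 + 1 + 1 = 5

5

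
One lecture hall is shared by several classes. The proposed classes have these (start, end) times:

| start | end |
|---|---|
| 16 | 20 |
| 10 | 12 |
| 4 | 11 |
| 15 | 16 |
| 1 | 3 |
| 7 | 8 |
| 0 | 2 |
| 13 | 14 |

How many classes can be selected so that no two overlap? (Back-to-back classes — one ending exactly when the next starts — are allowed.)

Sorted by end: (0,2)  (1,3)  (7,8)  (4,11)  (10,12)  (13,14)  (15,16)  (16,20)
take (0,2); skip (1,3); take (7,8); skip (4,11); take (10,12); take (13,14); take (15,16); take (16,20).
Selected 6 classes.

6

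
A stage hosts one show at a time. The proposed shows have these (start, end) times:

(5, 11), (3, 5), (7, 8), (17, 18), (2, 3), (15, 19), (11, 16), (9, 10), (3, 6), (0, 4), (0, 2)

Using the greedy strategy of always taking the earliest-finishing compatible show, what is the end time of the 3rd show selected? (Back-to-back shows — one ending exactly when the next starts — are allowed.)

Sorted by end: (0,2)  (2,3)  (0,4)  (3,5)  (3,6)  (7,8)  (9,10)  (5,11)  (11,16)  (17,18)  (15,19)
take (0,2); take (2,3); take (3,5); take (7,8); take (9,10); take (11,16); take (17,18); skip (15,19).
Selected: (0,2) (2,3) (3,5) (7,8) (9,10) (11,16) (17,18)

5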